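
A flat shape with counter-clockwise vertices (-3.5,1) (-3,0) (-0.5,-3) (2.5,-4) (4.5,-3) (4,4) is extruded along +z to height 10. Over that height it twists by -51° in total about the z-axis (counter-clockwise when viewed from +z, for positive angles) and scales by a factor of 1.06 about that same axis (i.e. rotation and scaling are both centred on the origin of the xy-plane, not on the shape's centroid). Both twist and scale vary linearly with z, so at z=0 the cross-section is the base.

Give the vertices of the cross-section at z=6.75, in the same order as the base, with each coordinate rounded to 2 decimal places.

t = z/height = 6.75/10 = 0.675
s = 1 + (scale-1)·z/height = 1 + (1.06-1)·6.75/10 = 1.040500
θ = twist·z/height = -51°·6.75/10 = -34.4250° = -0.600830 rad
cos θ = 0.824867, sin θ = -0.565327 (intermediates below are computed at full precision and shown rounded to 5 d.p.)
v1: (-3.5,1) → rotate → (-2.32171,2.80351) → ×s → (-2.41574,2.91705) → (-2.42,2.92)
v2: (-3,0) → rotate → (-2.47460,1.69598) → ×s → (-2.57482,1.76467) → (-2.57,1.76)
v3: (-0.5,-3) → rotate → (-2.10841,-2.19194) → ×s → (-2.19381,-2.28071) → (-2.19,-2.28)
v4: (2.5,-4) → rotate → (-0.19914,-4.71279) → ×s → (-0.20721,-4.90365) → (-0.21,-4.90)
v5: (4.5,-3) → rotate → (2.01592,-5.01857) → ×s → (2.09756,-5.22182) → (2.10,-5.22)
v6: (4,4) → rotate → (5.56078,1.03816) → ×s → (5.78599,1.08021) → (5.79,1.08)

Cross-section at z=6.75: (-2.42,2.92) (-2.57,1.76) (-2.19,-2.28) (-0.21,-4.90) (2.10,-5.22) (5.79,1.08)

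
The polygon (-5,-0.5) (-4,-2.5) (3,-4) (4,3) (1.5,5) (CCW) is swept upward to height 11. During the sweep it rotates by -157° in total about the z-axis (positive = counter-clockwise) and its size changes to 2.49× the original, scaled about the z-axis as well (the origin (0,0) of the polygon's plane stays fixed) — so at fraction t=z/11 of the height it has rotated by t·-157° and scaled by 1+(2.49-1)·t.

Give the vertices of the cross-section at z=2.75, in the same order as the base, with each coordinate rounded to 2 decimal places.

t = z/height = 2.75/11 = 0.25
s = 1 + (scale-1)·z/height = 1 + (2.49-1)·2.75/11 = 1.372500
θ = twist·z/height = -157°·2.75/11 = -39.2500° = -0.685042 rad
cos θ = 0.774393, sin θ = -0.632705 (intermediates below are computed at full precision and shown rounded to 5 d.p.)
v1: (-5,-0.5) → rotate → (-4.18832,2.77633) → ×s → (-5.74846,3.81051) → (-5.75,3.81)
v2: (-4,-2.5) → rotate → (-4.67933,0.59484) → ×s → (-6.42239,0.81642) → (-6.42,0.82)
v3: (3,-4) → rotate → (-0.20764,-4.99569) → ×s → (-0.28499,-6.85658) → (-0.28,-6.86)
v4: (4,3) → rotate → (4.99569,-0.20764) → ×s → (6.85658,-0.28499) → (6.86,-0.28)
v5: (1.5,5) → rotate → (4.32512,2.92291) → ×s → (5.93622,4.01169) → (5.94,4.01)

Cross-section at z=2.75: (-5.75,3.81) (-6.42,0.82) (-0.28,-6.86) (6.86,-0.28) (5.94,4.01)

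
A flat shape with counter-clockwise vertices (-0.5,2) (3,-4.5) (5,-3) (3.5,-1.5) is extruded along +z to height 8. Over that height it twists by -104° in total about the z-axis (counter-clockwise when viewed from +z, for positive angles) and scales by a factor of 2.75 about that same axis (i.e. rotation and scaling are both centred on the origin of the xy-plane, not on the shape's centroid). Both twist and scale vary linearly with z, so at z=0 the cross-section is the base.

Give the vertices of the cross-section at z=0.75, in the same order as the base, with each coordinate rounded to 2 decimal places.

t = z/height = 0.75/8 = 0.09375
s = 1 + (scale-1)·z/height = 1 + (2.75-1)·0.75/8 = 1.164063
θ = twist·z/height = -104°·0.75/8 = -9.7500° = -0.170170 rad
cos θ = 0.985556, sin θ = -0.169350 (intermediates below are computed at full precision and shown rounded to 5 d.p.)
v1: (-0.5,2) → rotate → (-0.15408,2.05579) → ×s → (-0.17936,2.39306) → (-0.18,2.39)
v2: (3,-4.5) → rotate → (2.19460,-4.94305) → ×s → (2.55465,-5.75402) → (2.55,-5.75)
v3: (5,-3) → rotate → (4.41973,-3.80342) → ×s → (5.14484,-4.42741) → (5.14,-4.43)
v4: (3.5,-1.5) → rotate → (3.19542,-2.07106) → ×s → (3.71967,-2.41084) → (3.72,-2.41)

Cross-section at z=0.75: (-0.18,2.39) (2.55,-5.75) (5.14,-4.43) (3.72,-2.41)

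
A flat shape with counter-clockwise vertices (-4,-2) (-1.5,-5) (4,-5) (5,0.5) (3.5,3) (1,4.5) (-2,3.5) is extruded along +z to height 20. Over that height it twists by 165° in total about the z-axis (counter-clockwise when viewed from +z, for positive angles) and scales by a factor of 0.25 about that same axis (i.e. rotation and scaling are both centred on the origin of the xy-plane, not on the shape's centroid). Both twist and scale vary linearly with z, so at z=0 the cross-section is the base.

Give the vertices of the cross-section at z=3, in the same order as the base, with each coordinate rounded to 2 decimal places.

t = z/height = 3/20 = 0.15
s = 1 + (scale-1)·z/height = 1 + (0.25-1)·3/20 = 0.887500
θ = twist·z/height = 165°·3/20 = 24.7500° = 0.431969 rad
cos θ = 0.908143, sin θ = 0.418660 (intermediates below are computed at full precision and shown rounded to 5 d.p.)
v1: (-4,-2) → rotate → (-2.79525,-3.49093) → ×s → (-2.48079,-3.09820) → (-2.48,-3.10)
v2: (-1.5,-5) → rotate → (0.73108,-5.16871) → ×s → (0.64884,-4.58723) → (0.65,-4.59)
v3: (4,-5) → rotate → (5.72587,-2.86608) → ×s → (5.08171,-2.54364) → (5.08,-2.54)
v4: (5,0.5) → rotate → (4.33139,2.54737) → ×s → (3.84411,2.26079) → (3.84,2.26)
v5: (3.5,3) → rotate → (1.92252,4.18974) → ×s → (1.70624,3.71839) → (1.71,3.72)
v6: (1,4.5) → rotate → (-0.97583,4.50530) → ×s → (-0.86605,3.99846) → (-0.87,4.00)
v7: (-2,3.5) → rotate → (-3.28160,2.34118) → ×s → (-2.91242,2.07780) → (-2.91,2.08)

Cross-section at z=3: (-2.48,-3.10) (0.65,-4.59) (5.08,-2.54) (3.84,2.26) (1.71,3.72) (-0.87,4.00) (-2.91,2.08)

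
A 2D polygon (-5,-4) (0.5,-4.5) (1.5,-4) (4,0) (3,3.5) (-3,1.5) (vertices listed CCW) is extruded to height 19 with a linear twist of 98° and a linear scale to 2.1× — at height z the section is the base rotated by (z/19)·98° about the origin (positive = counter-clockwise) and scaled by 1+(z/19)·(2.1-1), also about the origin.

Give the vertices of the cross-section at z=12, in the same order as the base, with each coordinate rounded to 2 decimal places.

Cross-section at z=12: (1.99,-10.67) (7.13,-2.85) (7.18,-0.95) (3.19,5.98) (-2.84,7.28) (-4.64,-3.29)

t = z/height = 12/19 = 0.631579
s = 1 + (scale-1)·z/height = 1 + (2.1-1)·12/19 = 1.694737
θ = twist·z/height = 98°·12/19 = 61.8947° = 1.080267 rad
cos θ = 0.471093, sin θ = 0.882084 (intermediates below are computed at full precision and shown rounded to 5 d.p.)
v1: (-5,-4) → rotate → (1.17287,-6.29479) → ×s → (1.98771,-10.66801) → (1.99,-10.67)
v2: (0.5,-4.5) → rotate → (4.20492,-1.67888) → ×s → (7.12624,-2.84525) → (7.13,-2.85)
v3: (1.5,-4) → rotate → (4.23497,-0.56125) → ×s → (7.17717,-0.95116) → (7.18,-0.95)
v4: (4,0) → rotate → (1.88437,3.52833) → ×s → (3.19351,5.97960) → (3.19,5.98)
v5: (3,3.5) → rotate → (-1.67401,4.29508) → ×s → (-2.83701,7.27902) → (-2.84,7.28)
v6: (-3,1.5) → rotate → (-2.73640,-1.93961) → ×s → (-4.63748,-3.28713) → (-4.64,-3.29)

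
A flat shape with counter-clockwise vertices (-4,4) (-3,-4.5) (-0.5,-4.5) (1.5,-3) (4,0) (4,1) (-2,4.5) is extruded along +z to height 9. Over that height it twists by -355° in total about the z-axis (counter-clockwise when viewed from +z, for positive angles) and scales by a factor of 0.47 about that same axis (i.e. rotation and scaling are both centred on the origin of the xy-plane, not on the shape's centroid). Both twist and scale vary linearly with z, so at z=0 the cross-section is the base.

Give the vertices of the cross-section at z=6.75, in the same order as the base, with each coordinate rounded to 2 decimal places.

Cross-section at z=6.75: (-2.25,-2.56) (2.82,-1.63) (2.73,-0.12) (1.74,1.02) (-0.16,2.40) (-0.76,2.37) (-2.63,-1.38)

t = z/height = 6.75/9 = 0.75
s = 1 + (scale-1)·z/height = 1 + (0.47-1)·6.75/9 = 0.602500
θ = twist·z/height = -355°·6.75/9 = -266.2500° = -4.646939 rad
cos θ = -0.065403, sin θ = 0.997859 (intermediates below are computed at full precision and shown rounded to 5 d.p.)
v1: (-4,4) → rotate → (-3.72982,-4.25305) → ×s → (-2.24722,-2.56246) → (-2.25,-2.56)
v2: (-3,-4.5) → rotate → (4.68657,-2.69926) → ×s → (2.82366,-1.62631) → (2.82,-1.63)
v3: (-0.5,-4.5) → rotate → (4.52307,-0.20462) → ×s → (2.72515,-0.12328) → (2.73,-0.12)
v4: (1.5,-3) → rotate → (2.89547,1.69300) → ×s → (1.74452,1.02003) → (1.74,1.02)
v5: (4,0) → rotate → (-0.26161,3.99144) → ×s → (-0.15762,2.40484) → (-0.16,2.40)
v6: (4,1) → rotate → (-1.25947,3.92603) → ×s → (-0.75883,2.36543) → (-0.76,2.37)
v7: (-2,4.5) → rotate → (-4.35956,-2.29003) → ×s → (-2.62663,-1.37974) → (-2.63,-1.38)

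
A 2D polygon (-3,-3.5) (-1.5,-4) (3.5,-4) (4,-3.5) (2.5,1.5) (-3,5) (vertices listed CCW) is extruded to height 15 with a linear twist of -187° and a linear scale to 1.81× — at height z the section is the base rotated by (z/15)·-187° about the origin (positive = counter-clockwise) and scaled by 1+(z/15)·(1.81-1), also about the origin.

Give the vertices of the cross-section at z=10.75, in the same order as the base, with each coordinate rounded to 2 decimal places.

Cross-section at z=10.75: (-0.68,7.25) (-2.90,6.10) (-8.39,0.41) (-8.37,-0.70) (-1.04,-4.49) (8.98,-2.08)

t = z/height = 10.75/15 = 0.716667
s = 1 + (scale-1)·z/height = 1 + (1.81-1)·10.75/15 = 1.580500
θ = twist·z/height = -187°·10.75/15 = -134.0167° = -2.339032 rad
cos θ = -0.694868, sin θ = -0.719138 (intermediates below are computed at full precision and shown rounded to 5 d.p.)
v1: (-3,-3.5) → rotate → (-0.43238,4.58945) → ×s → (-0.68338,7.25363) → (-0.68,7.25)
v2: (-1.5,-4) → rotate → (-1.83425,3.85818) → ×s → (-2.89903,6.09785) → (-2.90,6.10)
v3: (3.5,-4) → rotate → (-5.30859,0.26249) → ×s → (-8.39022,0.41486) → (-8.39,0.41)
v4: (4,-3.5) → rotate → (-5.29645,-0.44451) → ×s → (-8.37104,-0.70255) → (-8.37,-0.70)
v5: (2.5,1.5) → rotate → (-0.65846,-2.84015) → ×s → (-1.04070,-4.48885) → (-1.04,-4.49)
v6: (-3,5) → rotate → (5.68029,-1.31692) → ×s → (8.97770,-2.08140) → (8.98,-2.08)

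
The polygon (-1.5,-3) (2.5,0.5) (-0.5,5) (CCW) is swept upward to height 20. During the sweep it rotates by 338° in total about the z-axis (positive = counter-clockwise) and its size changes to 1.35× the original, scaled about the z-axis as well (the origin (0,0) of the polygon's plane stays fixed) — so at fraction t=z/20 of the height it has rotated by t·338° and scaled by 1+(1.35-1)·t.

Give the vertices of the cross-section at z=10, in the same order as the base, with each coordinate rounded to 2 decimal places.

t = z/height = 10/20 = 0.5
s = 1 + (scale-1)·z/height = 1 + (1.35-1)·10/20 = 1.175000
θ = twist·z/height = 338°·10/20 = 169.0000° = 2.949606 rad
cos θ = -0.981627, sin θ = 0.190809 (intermediates below are computed at full precision and shown rounded to 5 d.p.)
v1: (-1.5,-3) → rotate → (2.04487,2.65867) → ×s → (2.40272,3.12393) → (2.40,3.12)
v2: (2.5,0.5) → rotate → (-2.54947,-0.01379) → ×s → (-2.99563,-0.01620) → (-3.00,-0.02)
v3: (-0.5,5) → rotate → (-0.46323,-5.00354) → ×s → (-0.54430,-5.87916) → (-0.54,-5.88)

Cross-section at z=10: (2.40,3.12) (-3.00,-0.02) (-0.54,-5.88)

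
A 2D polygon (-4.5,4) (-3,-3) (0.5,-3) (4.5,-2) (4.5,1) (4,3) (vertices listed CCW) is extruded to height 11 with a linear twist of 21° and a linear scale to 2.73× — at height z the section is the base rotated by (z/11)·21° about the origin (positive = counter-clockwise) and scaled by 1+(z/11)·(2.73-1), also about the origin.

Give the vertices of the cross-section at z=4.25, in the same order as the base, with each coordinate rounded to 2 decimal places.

Cross-section at z=4.25: (-8.37,5.55) (-4.25,-5.66) (1.53,-4.84) (7.90,-2.24) (7.20,2.71) (5.90,5.90)

t = z/height = 4.25/11 = 0.386364
s = 1 + (scale-1)·z/height = 1 + (2.73-1)·4.25/11 = 1.668409
θ = twist·z/height = 21°·4.25/11 = 8.1136° = 0.141610 rad
cos θ = 0.989990, sin θ = 0.141137 (intermediates below are computed at full precision and shown rounded to 5 d.p.)
v1: (-4.5,4) → rotate → (-5.01950,3.32484) → ×s → (-8.37458,5.54720) → (-8.37,5.55)
v2: (-3,-3) → rotate → (-2.54656,-3.39338) → ×s → (-4.24870,-5.66155) → (-4.25,-5.66)
v3: (0.5,-3) → rotate → (0.91841,-2.89940) → ×s → (1.53228,-4.83739) → (1.53,-4.84)
v4: (4.5,-2) → rotate → (4.73723,-1.34486) → ×s → (7.90364,-2.24378) → (7.90,-2.24)
v5: (4.5,1) → rotate → (4.31382,1.62511) → ×s → (7.19721,2.71134) → (7.20,2.71)
v6: (4,3) → rotate → (3.53655,3.53452) → ×s → (5.90041,5.89702) → (5.90,5.90)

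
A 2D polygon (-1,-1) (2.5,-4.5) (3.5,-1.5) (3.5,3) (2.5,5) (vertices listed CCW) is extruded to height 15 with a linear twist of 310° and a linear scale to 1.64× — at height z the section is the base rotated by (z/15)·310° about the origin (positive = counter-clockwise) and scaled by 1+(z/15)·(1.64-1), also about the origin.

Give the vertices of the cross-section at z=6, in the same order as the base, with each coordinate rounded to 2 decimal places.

Cross-section at z=6: (1.74,-0.34) (2.93,5.76) (-0.90,4.70) (-5.58,1.54) (-6.96,-0.91)

t = z/height = 6/15 = 0.4
s = 1 + (scale-1)·z/height = 1 + (1.64-1)·6/15 = 1.256000
θ = twist·z/height = 310°·6/15 = 124.0000° = 2.164208 rad
cos θ = -0.559193, sin θ = 0.829038 (intermediates below are computed at full precision and shown rounded to 5 d.p.)
v1: (-1,-1) → rotate → (1.38823,-0.26984) → ×s → (1.74362,-0.33892) → (1.74,-0.34)
v2: (2.5,-4.5) → rotate → (2.33269,4.58896) → ×s → (2.92985,5.76374) → (2.93,5.76)
v3: (3.5,-1.5) → rotate → (-0.71362,3.74042) → ×s → (-0.89631,4.69797) → (-0.90,4.70)
v4: (3.5,3) → rotate → (-4.44429,1.22405) → ×s → (-5.58203,1.53741) → (-5.58,1.54)
v5: (2.5,5) → rotate → (-5.54317,-0.72337) → ×s → (-6.96222,-0.90855) → (-6.96,-0.91)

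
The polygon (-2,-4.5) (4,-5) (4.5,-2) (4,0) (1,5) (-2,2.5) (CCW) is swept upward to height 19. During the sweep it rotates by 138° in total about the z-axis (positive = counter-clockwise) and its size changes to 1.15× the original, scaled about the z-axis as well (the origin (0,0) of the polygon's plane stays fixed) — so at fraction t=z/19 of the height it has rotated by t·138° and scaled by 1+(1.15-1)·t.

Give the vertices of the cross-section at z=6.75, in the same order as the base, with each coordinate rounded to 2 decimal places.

Cross-section at z=6.75: (2.20,-4.70) (6.74,-0.27) (4.70,2.20) (2.76,3.18) (-3.29,4.25) (-3.37,0.14)

t = z/height = 6.75/19 = 0.355263
s = 1 + (scale-1)·z/height = 1 + (1.15-1)·6.75/19 = 1.053289
θ = twist·z/height = 138°·6.75/19 = 49.0263° = 0.855671 rad
cos θ = 0.655712, sin θ = 0.755011 (intermediates below are computed at full precision and shown rounded to 5 d.p.)
v1: (-2,-4.5) → rotate → (2.08612,-4.46073) → ×s → (2.19729,-4.69844) → (2.20,-4.70)
v2: (4,-5) → rotate → (6.39790,-0.25852) → ×s → (6.73884,-0.27229) → (6.74,-0.27)
v3: (4.5,-2) → rotate → (4.46073,2.08612) → ×s → (4.69844,2.19729) → (4.70,2.20)
v4: (4,0) → rotate → (2.62285,3.02004) → ×s → (2.76262,3.18098) → (2.76,3.18)
v5: (1,5) → rotate → (-3.11934,4.03357) → ×s → (-3.28557,4.24852) → (-3.29,4.25)
v6: (-2,2.5) → rotate → (-3.19895,0.12926) → ×s → (-3.36942,0.13615) → (-3.37,0.14)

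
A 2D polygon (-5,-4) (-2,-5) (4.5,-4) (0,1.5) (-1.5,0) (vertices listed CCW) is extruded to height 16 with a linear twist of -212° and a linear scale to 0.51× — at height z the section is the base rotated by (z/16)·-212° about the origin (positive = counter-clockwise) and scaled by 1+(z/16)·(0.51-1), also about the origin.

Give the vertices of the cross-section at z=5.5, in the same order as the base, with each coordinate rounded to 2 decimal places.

t = z/height = 5.5/16 = 0.34375
s = 1 + (scale-1)·z/height = 1 + (0.51-1)·5.5/16 = 0.831563
θ = twist·z/height = -212°·5.5/16 = -72.8750° = -1.271909 rad
cos θ = 0.294457, sin θ = -0.955665 (intermediates below are computed at full precision and shown rounded to 5 d.p.)
v1: (-5,-4) → rotate → (-5.29495,3.60049) → ×s → (-4.40308,2.99404) → (-4.40,2.99)
v2: (-2,-5) → rotate → (-5.36724,0.43904) → ×s → (-4.46319,0.36509) → (-4.46,0.37)
v3: (4.5,-4) → rotate → (-2.49760,-5.47832) → ×s → (-2.07691,-4.55557) → (-2.08,-4.56)
v4: (0,1.5) → rotate → (1.43350,0.44169) → ×s → (1.19204,0.36729) → (1.19,0.37)
v5: (-1.5,0) → rotate → (-0.44169,1.43350) → ×s → (-0.36729,1.19204) → (-0.37,1.19)

Cross-section at z=5.5: (-4.40,2.99) (-4.46,0.37) (-2.08,-4.56) (1.19,0.37) (-0.37,1.19)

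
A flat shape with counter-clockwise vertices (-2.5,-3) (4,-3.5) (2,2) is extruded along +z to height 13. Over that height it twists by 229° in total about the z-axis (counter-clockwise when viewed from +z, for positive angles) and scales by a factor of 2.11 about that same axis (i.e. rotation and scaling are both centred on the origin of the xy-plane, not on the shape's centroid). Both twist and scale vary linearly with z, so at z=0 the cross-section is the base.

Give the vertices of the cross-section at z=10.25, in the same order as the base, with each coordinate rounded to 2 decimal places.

t = z/height = 10.25/13 = 0.788462
s = 1 + (scale-1)·z/height = 1 + (2.11-1)·10.25/13 = 1.875192
θ = twist·z/height = 229°·10.25/13 = 180.5577° = 3.151326 rad
cos θ = -0.999953, sin θ = -0.009733 (intermediates below are computed at full precision and shown rounded to 5 d.p.)
v1: (-2.5,-3) → rotate → (2.47068,3.02419) → ×s → (4.63300,5.67094) → (4.63,5.67)
v2: (4,-3.5) → rotate → (-4.03388,3.46090) → ×s → (-7.56430,6.48985) → (-7.56,6.49)
v3: (2,2) → rotate → (-1.98044,-2.01937) → ×s → (-3.71370,-3.78671) → (-3.71,-3.79)

Cross-section at z=10.25: (4.63,5.67) (-7.56,6.49) (-3.71,-3.79)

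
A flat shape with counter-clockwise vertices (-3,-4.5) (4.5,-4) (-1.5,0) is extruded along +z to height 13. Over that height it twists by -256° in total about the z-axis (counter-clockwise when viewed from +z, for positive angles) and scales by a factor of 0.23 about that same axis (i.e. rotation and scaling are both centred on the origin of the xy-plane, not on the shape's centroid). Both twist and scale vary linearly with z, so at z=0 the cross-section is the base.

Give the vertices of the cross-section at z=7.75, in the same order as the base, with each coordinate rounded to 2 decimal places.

t = z/height = 7.75/13 = 0.596154
s = 1 + (scale-1)·z/height = 1 + (0.23-1)·7.75/13 = 0.540962
θ = twist·z/height = -256°·7.75/13 = -152.6154° = -2.663641 rad
cos θ = -0.887939, sin θ = -0.459961 (intermediates below are computed at full precision and shown rounded to 5 d.p.)
v1: (-3,-4.5) → rotate → (0.59399,5.37561) → ×s → (0.32133,2.90800) → (0.32,2.91)
v2: (4.5,-4) → rotate → (-5.83557,1.48193) → ×s → (-3.15682,0.80167) → (-3.16,0.80)
v3: (-1.5,0) → rotate → (1.33191,0.68994) → ×s → (0.72051,0.37323) → (0.72,0.37)

Cross-section at z=7.75: (0.32,2.91) (-3.16,0.80) (0.72,0.37)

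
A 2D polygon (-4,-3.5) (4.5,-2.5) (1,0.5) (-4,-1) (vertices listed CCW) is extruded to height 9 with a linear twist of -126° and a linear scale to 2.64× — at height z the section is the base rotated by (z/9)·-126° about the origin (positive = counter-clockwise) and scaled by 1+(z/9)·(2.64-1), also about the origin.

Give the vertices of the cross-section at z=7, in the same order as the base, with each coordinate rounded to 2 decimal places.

Cross-section at z=7: (-6.62,10.12) (-7.06,-9.35) (0.81,-2.41) (-0.99,9.33)

t = z/height = 7/9 = 0.777778
s = 1 + (scale-1)·z/height = 1 + (2.64-1)·7/9 = 2.275556
θ = twist·z/height = -126°·7/9 = -98.0000° = -1.710423 rad
cos θ = -0.139173, sin θ = -0.990268 (intermediates below are computed at full precision and shown rounded to 5 d.p.)
v1: (-4,-3.5) → rotate → (-2.90925,4.44818) → ×s → (-6.62015,10.12208) → (-6.62,10.12)
v2: (4.5,-2.5) → rotate → (-3.10195,-4.10827) → ×s → (-7.05866,-9.34860) → (-7.06,-9.35)
v3: (1,0.5) → rotate → (0.35596,-1.05985) → ×s → (0.81001,-2.41176) → (0.81,-2.41)
v4: (-4,-1) → rotate → (-0.43358,4.10025) → ×s → (-0.98663,9.33034) → (-0.99,9.33)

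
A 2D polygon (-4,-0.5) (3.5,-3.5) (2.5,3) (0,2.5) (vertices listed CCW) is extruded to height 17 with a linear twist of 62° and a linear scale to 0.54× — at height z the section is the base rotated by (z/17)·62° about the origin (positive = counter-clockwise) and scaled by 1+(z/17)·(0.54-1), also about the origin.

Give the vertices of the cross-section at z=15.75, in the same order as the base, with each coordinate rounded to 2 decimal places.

t = z/height = 15.75/17 = 0.926471
s = 1 + (scale-1)·z/height = 1 + (0.54-1)·15.75/17 = 0.573824
θ = twist·z/height = 62°·15.75/17 = 57.4412° = 1.002538 rad
cos θ = 0.538165, sin θ = 0.842839 (intermediates below are computed at full precision and shown rounded to 5 d.p.)
v1: (-4,-0.5) → rotate → (-1.73124,-3.64044) → ×s → (-0.99343,-2.08897) → (-0.99,-2.09)
v2: (3.5,-3.5) → rotate → (4.83352,1.06636) → ×s → (2.77359,0.61190) → (2.77,0.61)
v3: (2.5,3) → rotate → (-1.18311,3.72159) → ×s → (-0.67889,2.13554) → (-0.68,2.14)
v4: (0,2.5) → rotate → (-2.10710,1.34541) → ×s → (-1.20910,0.77203) → (-1.21,0.77)

Cross-section at z=15.75: (-0.99,-2.09) (2.77,0.61) (-0.68,2.14) (-1.21,0.77)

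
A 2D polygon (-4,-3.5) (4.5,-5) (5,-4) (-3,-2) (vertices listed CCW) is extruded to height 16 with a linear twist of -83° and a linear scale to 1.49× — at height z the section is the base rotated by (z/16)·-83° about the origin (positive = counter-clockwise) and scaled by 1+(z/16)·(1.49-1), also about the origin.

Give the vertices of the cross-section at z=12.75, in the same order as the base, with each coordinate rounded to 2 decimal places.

Cross-section at z=12.75: (-6.70,3.12) (-3.83,-8.53) (-2.27,-8.61) (-4.23,2.69)

t = z/height = 12.75/16 = 0.796875
s = 1 + (scale-1)·z/height = 1 + (1.49-1)·12.75/16 = 1.390469
θ = twist·z/height = -83°·12.75/16 = -66.1406° = -1.154372 rad
cos θ = 0.404493, sin θ = -0.914541 (intermediates below are computed at full precision and shown rounded to 5 d.p.)
v1: (-4,-3.5) → rotate → (-4.81887,2.24244) → ×s → (-6.70048,3.11804) → (-6.70,3.12)
v2: (4.5,-5) → rotate → (-2.75249,-6.13790) → ×s → (-3.82724,-8.53456) → (-3.83,-8.53)
v3: (5,-4) → rotate → (-1.63570,-6.19068) → ×s → (-2.27439,-8.60794) → (-2.27,-8.61)
v4: (-3,-2) → rotate → (-3.04256,1.93464) → ×s → (-4.23059,2.69005) → (-4.23,2.69)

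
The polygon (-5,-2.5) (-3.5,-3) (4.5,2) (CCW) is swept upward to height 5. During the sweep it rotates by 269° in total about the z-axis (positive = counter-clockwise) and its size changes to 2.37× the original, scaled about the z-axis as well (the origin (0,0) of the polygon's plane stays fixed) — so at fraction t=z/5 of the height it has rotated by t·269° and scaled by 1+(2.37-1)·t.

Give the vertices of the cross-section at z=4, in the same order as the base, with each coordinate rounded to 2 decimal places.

t = z/height = 4/5 = 0.8
s = 1 + (scale-1)·z/height = 1 + (2.37-1)·4/5 = 2.096000
θ = twist·z/height = 269°·4/5 = 215.2000° = 3.755949 rad
cos θ = -0.817145, sin θ = -0.576432 (intermediates below are computed at full precision and shown rounded to 5 d.p.)
v1: (-5,-2.5) → rotate → (2.64464,4.92502) → ×s → (5.54317,10.32285) → (5.54,10.32)
v2: (-3.5,-3) → rotate → (1.13071,4.46895) → ×s → (2.36997,9.36691) → (2.37,9.37)
v3: (4.5,2) → rotate → (-2.52429,-4.22824) → ×s → (-5.29091,-8.86238) → (-5.29,-8.86)

Cross-section at z=4: (5.54,10.32) (2.37,9.37) (-5.29,-8.86)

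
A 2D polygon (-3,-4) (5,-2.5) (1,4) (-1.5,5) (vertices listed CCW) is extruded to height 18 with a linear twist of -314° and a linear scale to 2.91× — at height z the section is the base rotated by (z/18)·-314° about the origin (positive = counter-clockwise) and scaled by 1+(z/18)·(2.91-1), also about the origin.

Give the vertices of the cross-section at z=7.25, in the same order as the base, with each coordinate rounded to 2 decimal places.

t = z/height = 7.25/18 = 0.402778
s = 1 + (scale-1)·z/height = 1 + (2.91-1)·7.25/18 = 1.769306
θ = twist·z/height = -314°·7.25/18 = -126.4722° = -2.207357 rad
cos θ = -0.594433, sin θ = -0.804145 (intermediates below are computed at full precision and shown rounded to 5 d.p.)
v1: (-3,-4) → rotate → (-1.43328,4.79017) → ×s → (-2.53591,8.47527) → (-2.54,8.48)
v2: (5,-2.5) → rotate → (-4.98253,-2.53464) → ×s → (-8.81561,-4.48456) → (-8.82,-4.48)
v3: (1,4) → rotate → (2.62215,-3.18188) → ×s → (4.63938,-5.62971) → (4.64,-5.63)
v4: (-1.5,5) → rotate → (4.91238,-1.76595) → ×s → (8.69149,-3.12450) → (8.69,-3.12)

Cross-section at z=7.25: (-2.54,8.48) (-8.82,-4.48) (4.64,-5.63) (8.69,-3.12)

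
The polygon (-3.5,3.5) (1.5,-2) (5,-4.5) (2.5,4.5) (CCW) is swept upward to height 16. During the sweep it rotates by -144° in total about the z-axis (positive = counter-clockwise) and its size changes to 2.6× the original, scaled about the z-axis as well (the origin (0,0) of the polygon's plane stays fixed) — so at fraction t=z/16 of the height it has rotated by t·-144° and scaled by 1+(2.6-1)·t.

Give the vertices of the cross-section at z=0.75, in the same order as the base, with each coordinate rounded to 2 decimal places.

Cross-section at z=0.75: (-3.29,4.18) (1.35,-2.32) (4.77,-5.44) (3.24,4.49)

t = z/height = 0.75/16 = 0.046875
s = 1 + (scale-1)·z/height = 1 + (2.6-1)·0.75/16 = 1.075000
θ = twist·z/height = -144°·0.75/16 = -6.7500° = -0.117810 rad
cos θ = 0.993068, sin θ = -0.117537 (intermediates below are computed at full precision and shown rounded to 5 d.p.)
v1: (-3.5,3.5) → rotate → (-3.06436,3.88712) → ×s → (-3.29419,4.17865) → (-3.29,4.18)
v2: (1.5,-2) → rotate → (1.25453,-2.16244) → ×s → (1.34862,-2.32463) → (1.35,-2.32)
v3: (5,-4.5) → rotate → (4.43642,-5.05650) → ×s → (4.76916,-5.43573) → (4.77,-5.44)
v4: (2.5,4.5) → rotate → (3.01159,4.17496) → ×s → (3.23746,4.48809) → (3.24,4.49)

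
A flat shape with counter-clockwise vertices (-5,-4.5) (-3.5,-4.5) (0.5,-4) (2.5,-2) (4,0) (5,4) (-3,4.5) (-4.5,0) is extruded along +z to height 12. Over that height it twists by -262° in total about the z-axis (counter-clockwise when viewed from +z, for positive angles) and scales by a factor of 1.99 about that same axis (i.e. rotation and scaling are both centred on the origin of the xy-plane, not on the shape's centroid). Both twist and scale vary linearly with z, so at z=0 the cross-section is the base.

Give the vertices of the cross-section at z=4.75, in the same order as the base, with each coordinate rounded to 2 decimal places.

Cross-section at z=4.75: (-4.44,8.25) (-4.93,6.22) (-5.57,0.64) (-3.53,-2.72) (-1.32,-5.41) (3.76,-8.08) (7.07,2.57) (1.48,6.09)

t = z/height = 4.75/12 = 0.395833
s = 1 + (scale-1)·z/height = 1 + (1.99-1)·4.75/12 = 1.391875
θ = twist·z/height = -262°·4.75/12 = -103.7083° = -1.810052 rad
cos θ = -0.236979, sin θ = -0.971515 (intermediates below are computed at full precision and shown rounded to 5 d.p.)
v1: (-5,-4.5) → rotate → (-3.18692,5.92398) → ×s → (-4.43579,8.24544) → (-4.44,8.25)
v2: (-3.5,-4.5) → rotate → (-3.54239,4.46671) → ×s → (-4.93056,6.21710) → (-4.93,6.22)
v3: (0.5,-4) → rotate → (-4.00455,0.46216) → ×s → (-5.57383,0.64327) → (-5.57,0.64)
v4: (2.5,-2) → rotate → (-2.53548,-1.95483) → ×s → (-3.52907,-2.72088) → (-3.53,-2.72)
v5: (4,0) → rotate → (-0.94792,-3.88606) → ×s → (-1.31938,-5.40891) → (-1.32,-5.41)
v6: (5,4) → rotate → (2.70116,-5.80549) → ×s → (3.75968,-8.08052) → (3.76,-8.08)
v7: (-3,4.5) → rotate → (5.08275,1.84814) → ×s → (7.07456,2.57237) → (7.07,2.57)
v8: (-4.5,0) → rotate → (1.06641,4.37182) → ×s → (1.48431,6.08502) → (1.48,6.09)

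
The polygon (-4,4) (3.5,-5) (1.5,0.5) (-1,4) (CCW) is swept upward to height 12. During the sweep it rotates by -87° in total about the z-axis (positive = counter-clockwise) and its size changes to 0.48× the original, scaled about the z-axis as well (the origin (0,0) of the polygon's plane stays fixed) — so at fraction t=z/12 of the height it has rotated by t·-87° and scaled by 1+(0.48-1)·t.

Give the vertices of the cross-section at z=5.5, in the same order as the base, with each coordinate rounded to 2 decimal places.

t = z/height = 5.5/12 = 0.458333
s = 1 + (scale-1)·z/height = 1 + (0.48-1)·5.5/12 = 0.761667
θ = twist·z/height = -87°·5.5/12 = -39.8750° = -0.695950 rad
cos θ = 0.767445, sin θ = -0.641115 (intermediates below are computed at full precision and shown rounded to 5 d.p.)
v1: (-4,4) → rotate → (-0.50532,5.63424) → ×s → (-0.38489,4.29141) → (-0.38,4.29)
v2: (3.5,-5) → rotate → (-0.51952,-6.08113) → ×s → (-0.39570,-4.63179) → (-0.40,-4.63)
v3: (1.5,0.5) → rotate → (1.47172,-0.57795) → ×s → (1.12096,-0.44021) → (1.12,-0.44)
v4: (-1,4) → rotate → (1.79701,3.71089) → ×s → (1.36873,2.82646) → (1.37,2.83)

Cross-section at z=5.5: (-0.38,4.29) (-0.40,-4.63) (1.12,-0.44) (1.37,2.83)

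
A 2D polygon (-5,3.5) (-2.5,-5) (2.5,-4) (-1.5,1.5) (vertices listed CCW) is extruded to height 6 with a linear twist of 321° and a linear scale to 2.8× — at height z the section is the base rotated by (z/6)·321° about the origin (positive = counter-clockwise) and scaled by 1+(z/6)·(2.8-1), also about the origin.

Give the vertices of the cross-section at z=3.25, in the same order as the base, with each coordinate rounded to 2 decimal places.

Cross-section at z=3.25: (9.08,-7.93) (5.96,9.29) (-4.07,8.38) (2.63,-3.26)

t = z/height = 3.25/6 = 0.541667
s = 1 + (scale-1)·z/height = 1 + (2.8-1)·3.25/6 = 1.975000
θ = twist·z/height = 321°·3.25/6 = 173.8750° = 3.034691 rad
cos θ = -0.994291, sin θ = 0.106698 (intermediates below are computed at full precision and shown rounded to 5 d.p.)
v1: (-5,3.5) → rotate → (4.59801,-4.01351) → ×s → (9.08108,-7.92668) → (9.08,-7.93)
v2: (-2.5,-5) → rotate → (3.01922,4.70471) → ×s → (5.96296,9.29181) → (5.96,9.29)
v3: (2.5,-4) → rotate → (-2.05894,4.24391) → ×s → (-4.06640,8.38172) → (-4.07,8.38)
v4: (-1.5,1.5) → rotate → (1.33139,-1.65148) → ×s → (2.62950,-3.26168) → (2.63,-3.26)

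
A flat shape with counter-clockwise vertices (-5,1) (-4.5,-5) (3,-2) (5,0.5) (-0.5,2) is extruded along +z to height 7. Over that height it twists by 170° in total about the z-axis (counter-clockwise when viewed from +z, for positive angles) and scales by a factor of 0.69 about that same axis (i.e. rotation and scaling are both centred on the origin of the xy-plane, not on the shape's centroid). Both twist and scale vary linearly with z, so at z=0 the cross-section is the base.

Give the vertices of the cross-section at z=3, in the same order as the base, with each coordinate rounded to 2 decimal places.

t = z/height = 3/7 = 0.428571
s = 1 + (scale-1)·z/height = 1 + (0.69-1)·3/7 = 0.867143
θ = twist·z/height = 170°·3/7 = 72.8571° = 1.271597 rad
cos θ = 0.294755, sin θ = 0.955573 (intermediates below are computed at full precision and shown rounded to 5 d.p.)
v1: (-5,1) → rotate → (-2.42935,-4.48311) → ×s → (-2.10659,-3.88750) → (-2.11,-3.89)
v2: (-4.5,-5) → rotate → (3.45147,-5.77385) → ×s → (2.99291,-5.00676) → (2.99,-5.01)
v3: (3,-2) → rotate → (2.79541,2.27721) → ×s → (2.42402,1.97466) → (2.42,1.97)
v4: (5,0.5) → rotate → (0.99599,4.92524) → ×s → (0.86367,4.27089) → (0.86,4.27)
v5: (-0.5,2) → rotate → (-2.05852,0.11172) → ×s → (-1.78503,0.09688) → (-1.79,0.10)

Cross-section at z=3: (-2.11,-3.89) (2.99,-5.01) (2.42,1.97) (0.86,4.27) (-1.79,0.10)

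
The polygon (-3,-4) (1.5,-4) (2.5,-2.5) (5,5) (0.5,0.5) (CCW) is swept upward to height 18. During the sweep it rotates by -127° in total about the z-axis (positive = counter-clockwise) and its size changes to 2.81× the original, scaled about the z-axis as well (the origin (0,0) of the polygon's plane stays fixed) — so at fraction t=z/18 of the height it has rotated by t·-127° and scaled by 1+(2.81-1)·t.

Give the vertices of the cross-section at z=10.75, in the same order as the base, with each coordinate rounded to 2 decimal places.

Cross-section at z=10.75: (-9.60,4.02) (-7.31,-5.06) (-3.77,-6.32) (12.63,-7.54) (1.26,-0.75)

t = z/height = 10.75/18 = 0.597222
s = 1 + (scale-1)·z/height = 1 + (2.81-1)·10.75/18 = 2.080972
θ = twist·z/height = -127°·10.75/18 = -75.8472° = -1.323784 rad
cos θ = 0.244508, sin θ = -0.969647 (intermediates below are computed at full precision and shown rounded to 5 d.p.)
v1: (-3,-4) → rotate → (-4.61211,1.93091) → ×s → (-9.59768,4.01817) → (-9.60,4.02)
v2: (1.5,-4) → rotate → (-3.51183,-2.43250) → ×s → (-7.30801,-5.06197) → (-7.31,-5.06)
v3: (2.5,-2.5) → rotate → (-1.81285,-3.03539) → ×s → (-3.77248,-6.31656) → (-3.77,-6.32)
v4: (5,5) → rotate → (6.07078,-3.62569) → ×s → (12.63312,-7.54497) → (12.63,-7.54)
v5: (0.5,0.5) → rotate → (0.60708,-0.36257) → ×s → (1.26331,-0.75450) → (1.26,-0.75)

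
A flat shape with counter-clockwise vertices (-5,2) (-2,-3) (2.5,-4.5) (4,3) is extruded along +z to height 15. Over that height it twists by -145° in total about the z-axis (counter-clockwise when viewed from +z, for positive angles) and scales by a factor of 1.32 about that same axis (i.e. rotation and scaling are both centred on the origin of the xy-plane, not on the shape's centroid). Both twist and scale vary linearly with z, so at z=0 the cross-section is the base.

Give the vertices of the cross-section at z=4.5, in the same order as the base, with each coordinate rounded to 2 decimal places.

t = z/height = 4.5/15 = 0.3
s = 1 + (scale-1)·z/height = 1 + (1.32-1)·4.5/15 = 1.096000
θ = twist·z/height = -145°·4.5/15 = -43.5000° = -0.759218 rad
cos θ = 0.725374, sin θ = -0.688355 (intermediates below are computed at full precision and shown rounded to 5 d.p.)
v1: (-5,2) → rotate → (-2.25016,4.89252) → ×s → (-2.46618,5.36220) → (-2.47,5.36)
v2: (-2,-3) → rotate → (-3.51581,-0.79941) → ×s → (-3.85333,-0.87616) → (-3.85,-0.88)
v3: (2.5,-4.5) → rotate → (-1.28416,-4.98507) → ×s → (-1.40744,-5.46364) → (-1.41,-5.46)
v4: (4,3) → rotate → (4.96656,-0.57730) → ×s → (5.44335,-0.63272) → (5.44,-0.63)

Cross-section at z=4.5: (-2.47,5.36) (-3.85,-0.88) (-1.41,-5.46) (5.44,-0.63)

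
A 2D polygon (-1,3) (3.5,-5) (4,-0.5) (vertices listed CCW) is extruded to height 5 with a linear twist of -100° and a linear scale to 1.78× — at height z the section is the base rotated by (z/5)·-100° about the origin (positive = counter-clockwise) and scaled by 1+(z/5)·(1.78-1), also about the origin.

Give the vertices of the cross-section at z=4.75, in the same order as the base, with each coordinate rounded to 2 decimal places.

Cross-section at z=4.75: (5.35,1.28) (-9.20,-5.31) (-1.47,-6.86)

t = z/height = 4.75/5 = 0.95
s = 1 + (scale-1)·z/height = 1 + (1.78-1)·4.75/5 = 1.741000
θ = twist·z/height = -100°·4.75/5 = -95.0000° = -1.658063 rad
cos θ = -0.087156, sin θ = -0.996195 (intermediates below are computed at full precision and shown rounded to 5 d.p.)
v1: (-1,3) → rotate → (3.07574,0.73473) → ×s → (5.35486,1.27916) → (5.35,1.28)
v2: (3.5,-5) → rotate → (-5.28602,-3.05090) → ×s → (-9.20296,-5.31162) → (-9.20,-5.31)
v3: (4,-0.5) → rotate → (-0.84672,-3.94120) → ×s → (-1.47414,-6.86163) → (-1.47,-6.86)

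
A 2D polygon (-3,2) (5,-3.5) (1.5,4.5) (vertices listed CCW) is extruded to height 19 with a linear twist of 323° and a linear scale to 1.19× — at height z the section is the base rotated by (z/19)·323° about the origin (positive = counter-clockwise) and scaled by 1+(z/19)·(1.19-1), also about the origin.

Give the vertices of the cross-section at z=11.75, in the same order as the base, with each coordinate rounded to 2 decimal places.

t = z/height = 11.75/19 = 0.618421
s = 1 + (scale-1)·z/height = 1 + (1.19-1)·11.75/19 = 1.117500
θ = twist·z/height = 323°·11.75/19 = 199.7500° = 3.486295 rad
cos θ = -0.941176, sin θ = -0.337917 (intermediates below are computed at full precision and shown rounded to 5 d.p.)
v1: (-3,2) → rotate → (3.49936,-0.86860) → ×s → (3.91054,-0.97066) → (3.91,-0.97)
v2: (5,-3.5) → rotate → (-5.88859,1.60453) → ×s → (-6.58050,1.79307) → (-6.58,1.79)
v3: (1.5,4.5) → rotate → (0.10886,-4.74217) → ×s → (0.12165,-5.29937) → (0.12,-5.30)

Cross-section at z=11.75: (3.91,-0.97) (-6.58,1.79) (0.12,-5.30)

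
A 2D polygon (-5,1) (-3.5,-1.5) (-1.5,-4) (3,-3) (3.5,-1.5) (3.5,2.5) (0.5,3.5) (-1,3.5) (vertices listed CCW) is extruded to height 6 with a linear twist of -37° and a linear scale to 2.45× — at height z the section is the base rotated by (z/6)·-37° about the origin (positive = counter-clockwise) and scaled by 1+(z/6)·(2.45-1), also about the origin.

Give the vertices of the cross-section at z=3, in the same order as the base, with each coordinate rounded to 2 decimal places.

t = z/height = 3/6 = 0.5
s = 1 + (scale-1)·z/height = 1 + (2.45-1)·3/6 = 1.725000
θ = twist·z/height = -37°·3/6 = -18.5000° = -0.322886 rad
cos θ = 0.948324, sin θ = -0.317305 (intermediates below are computed at full precision and shown rounded to 5 d.p.)
v1: (-5,1) → rotate → (-4.42431,2.53485) → ×s → (-7.63194,4.37261) → (-7.63,4.37)
v2: (-3.5,-1.5) → rotate → (-3.79509,-0.31192) → ×s → (-6.54653,-0.53806) → (-6.55,-0.54)
v3: (-1.5,-4) → rotate → (-2.69170,-3.31734) → ×s → (-4.64319,-5.72241) → (-4.64,-5.72)
v4: (3,-3) → rotate → (1.89306,-3.79688) → ×s → (3.26552,-6.54963) → (3.27,-6.55)
v5: (3.5,-1.5) → rotate → (2.84318,-2.53305) → ×s → (4.90448,-4.36951) → (4.90,-4.37)
v6: (3.5,2.5) → rotate → (4.11239,1.26024) → ×s → (7.09388,2.17392) → (7.09,2.17)
v7: (0.5,3.5) → rotate → (1.58473,3.16048) → ×s → (2.73366,5.45183) → (2.73,5.45)
v8: (-1,3.5) → rotate → (0.16224,3.63644) → ×s → (0.27987,6.27285) → (0.28,6.27)

Cross-section at z=3: (-7.63,4.37) (-6.55,-0.54) (-4.64,-5.72) (3.27,-6.55) (4.90,-4.37) (7.09,2.17) (2.73,5.45) (0.28,6.27)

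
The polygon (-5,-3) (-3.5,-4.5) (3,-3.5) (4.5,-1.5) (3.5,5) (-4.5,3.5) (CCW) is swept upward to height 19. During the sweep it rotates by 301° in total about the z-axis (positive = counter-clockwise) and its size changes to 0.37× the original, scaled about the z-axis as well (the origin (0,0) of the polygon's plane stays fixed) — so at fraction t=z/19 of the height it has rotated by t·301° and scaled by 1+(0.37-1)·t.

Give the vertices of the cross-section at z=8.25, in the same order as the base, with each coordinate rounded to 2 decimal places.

Cross-section at z=8.25: (4.02,-1.33) (4.14,0.20) (0.51,3.31) (-1.31,3.19) (-4.41,-0.44) (0.20,-4.14)

t = z/height = 8.25/19 = 0.434211
s = 1 + (scale-1)·z/height = 1 + (0.37-1)·8.25/19 = 0.726447
θ = twist·z/height = 301°·8.25/19 = 130.6974° = 2.281099 rad
cos θ = -0.652064, sin θ = 0.758164 (intermediates below are computed at full precision and shown rounded to 5 d.p.)
v1: (-5,-3) → rotate → (5.53481,-1.83463) → ×s → (4.02075,-1.33276) → (4.02,-1.33)
v2: (-3.5,-4.5) → rotate → (5.69396,0.28071) → ×s → (4.13636,0.20392) → (4.14,0.20)
v3: (3,-3.5) → rotate → (0.69738,4.55672) → ×s → (0.50661,3.31021) → (0.51,3.31)
v4: (4.5,-1.5) → rotate → (-1.79704,4.38983) → ×s → (-1.30545,3.18898) → (-1.31,3.19)
v5: (3.5,5) → rotate → (-6.07304,-0.60674) → ×s → (-4.41175,-0.44077) → (-4.41,-0.44)
v6: (-4.5,3.5) → rotate → (0.28071,-5.69396) → ×s → (0.20392,-4.13636) → (0.20,-4.14)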